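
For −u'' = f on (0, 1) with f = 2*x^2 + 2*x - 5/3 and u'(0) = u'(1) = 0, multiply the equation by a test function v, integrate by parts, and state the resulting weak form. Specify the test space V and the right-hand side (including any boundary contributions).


V = H^1(0, 1) (no boundary constraint on v; u is determined up to an additive constant); weak form: ∫_0^1 u'v' dx = ∫_0^1 (2*x^2 + 2*x - 5/3) v dx for all v ∈ V.

Multiply both sides by a test function v and integrate from 0 to 1:
  ∫_0^1 −u''(x) v(x) dx = ∫_0^1 f(x) v(x) dx.
Integrate the LHS by parts once:
  ∫_0^1 −u'' v dx = −[u'(x) v(x)]_0^1 + ∫_0^1 u'(x) v'(x) dx.
Thus ∫_0^1 u'(x) v'(x) dx = ∫_0^1 f(x) v(x) dx + [u'(x) v(x)]_0^1.
Choose V so that boundary terms are either known or forced to vanish.
u has homogeneous Neumann: u'(0) = u'(1) = 0. So [u' v]_0^1 = 0·v(1) − 0·v(0) = 0 for any v; take V = H^1(0, 1).
Weak formulation: find u (satisfying any essential BC) such that ∫_0^1 u'(x) v'(x) dx = ∫_0^1 f v dx for all v ∈ V (homogeneous Neumann, so boundary terms vanish).
Substituting f(x) = 2*x^2 + 2*x - 5/3, the right-hand side is ∫_0^1 (2*x^2 + 2*x - 5/3) v dx.
Compatibility check (pure Neumann): taking v ≡ 1 ∈ V gives 0 = ∫_0^1 f dx + (0) − (0), i.e. ∫_0^1 f dx must equal u'(0) − u'(1) = 0. Indeed ∫_0^1 (2*x^2 + 2*x - 5/3) dx = 0, so the data are compatible. The solution is then unique only up to an additive constant (fix it e.g. by requiring ∫_0^1 u dx = 0).


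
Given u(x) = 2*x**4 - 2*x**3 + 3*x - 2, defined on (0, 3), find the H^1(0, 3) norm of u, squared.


||u||_{H^1}^2 = 520791/35

The H^1 norm (squared) on an interval (0, L) is
  ||u||_{H^1}^2 = ∫_0^L u(x)^2 dx + ∫_0^L u'(x)^2 dx.
Compute u'(x) = 8*x**3 - 6*x**2 + 3.
Then u(x)^2 = 4*x**8 - 8*x**7 + 4*x**6 + 12*x**5 - 20*x**4 + 8*x**3 + 9*x**2 - 12*x + 4 and u'(x)^2 = 64*x**6 - 96*x**5 + 36*x**4 + 48*x**3 - 36*x**2 + 9.
Integrate each monomial from 0 to 3 using ∫_0^3 c·x^n dx = c·3^(n+1)/(n+1):
  ∫_0^3 u(x)^2 dx = ∫_0^3 (4*x^8 - 8*x^7 + 4*x^6 + 12*x^5 - 20*x^4 + 8*x^3 + 9*x^2 - 12*x + 4) dx. Term by term:
    ∫_0^3 4*x^8 dx = 8748;  ∫_0^3 -8*x^7 dx = -6561;  ∫_0^3 4*x^6 dx = 8748/7;
    ∫_0^3 12*x^5 dx = 1458;  ∫_0^3 -20*x^4 dx = -972;  ∫_0^3 8*x^3 dx = 162;
    ∫_0^3 9*x^2 dx = 81;  ∫_0^3 -12*x dx = -54;  ∫_0^3 4 dx = 12.
  Sum: 8748 − 6561 + 8748/7 + 1458 − 972 + 162 + 81 − 54 + 12 = 28866/7.
  ∫_0^3 u'(x)^2 dx = ∫_0^3 (64*x^6 - 96*x^5 + 36*x^4 + 48*x^3 - 36*x^2 + 9) dx. Term by term:
    ∫_0^3 64*x^6 dx = 139968/7;  ∫_0^3 -96*x^5 dx = -11664;  ∫_0^3 36*x^4 dx = 8748/5;
    ∫_0^3 48*x^3 dx = 972;  ∫_0^3 -36*x^2 dx = -324;  ∫_0^3 9 dx = 27.
  Sum: 139968/7 − 11664 + 8748/5 + 972 − 324 + 27 = 376461/35.
Adding: ||u||_{H^1}^2 = 28866/7 + 376461/35 = 520791/35.


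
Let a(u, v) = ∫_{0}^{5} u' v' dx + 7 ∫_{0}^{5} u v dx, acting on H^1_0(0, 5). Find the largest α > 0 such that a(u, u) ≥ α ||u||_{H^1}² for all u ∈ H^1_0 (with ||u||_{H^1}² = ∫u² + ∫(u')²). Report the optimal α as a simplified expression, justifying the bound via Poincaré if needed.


α = 1

Coercivity of a(·,·) on H^1_0(0, 5) means a(u, u) ≥ α ||u||_{H^1}² for every u ∈ H^1_0.
The interval has length L = 5, and Poincaré/coercivity depend only on L. Here a(u, u) = ∫(u')² + (7)·∫u².
Here c = 7 ≥ 1, so a(u,u) = ∫(u')² + c∫u² ≥ ∫(u')² + ∫u² = ||u||_{H^1}², i.e. α = 1 works. No larger α is possible: a(u,u) ≥ α||u||_{H^1}² means (1−α)∫(u')² ≥ (α−c)∫u², and for the modes u_n = sin(nπ(x−x₀)/L) (x₀ the left endpoint) one has ∫u_n²/∫(u_n')² = (L/(nπ))² → 0, so a(u_n,u_n)/||u_n||_{H^1}² → 1. Hence the optimal constant is α = 1.
Therefore α = 1.


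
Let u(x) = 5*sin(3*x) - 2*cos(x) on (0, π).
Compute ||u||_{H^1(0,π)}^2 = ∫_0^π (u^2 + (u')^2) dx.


||u||_{H^1(0,π)}^2 = 129*π

u'(x) = 2*sin(x) + 15*cos(3*x).
Expand u² and (u')² and integrate term by term on (0, π), using: for integers n ≥ 1, ∫_0^π sin²(nx) dx = ∫_0^π cos²(nx) dx = π/2; for n ≠ n', ∫_0^π sin(nx)sin(n'x) dx = ∫_0^π cos(nx)cos(n'x) dx = 0; and by product-to-sum, ∫_0^π sin(nx)cos(n'x) dx = ½∫_0^π [sin((n+n')x) + sin((n−n')x)] dx, which is 0 when n+n' is even and 2n/(n²−n'²) when n+n' is odd (it need not vanish on (0, π)).
  u² squared terms: (-2)²·∫cos(x)² dx = 4·π/2 = 2*π;  (5)²·∫sin(3x)² dx = 25·π/2 = 25*π/2.
  u² cross terms: 2·(-2)·(5)·∫cos(x)·sin(3x) dx = -20·(0) = 0.
  So ∫_0^π u² dx = 2*π + 25*π/2 + 0 = 29*π/2.
  (u')² squared terms: (2)²·∫sin(x)² dx = 4·π/2 = 2*π;  (15)²·∫cos(3x)² dx = 225·π/2 = 225*π/2.
  (u')² cross terms: 2·(2)·(15)·∫sin(x)·cos(3x) dx = 60·(0) = 0.
  So ∫_0^π (u')² dx = 2*π + 225*π/2 + 0 = 229*π/2.
||u||_{H^1}^2 = (29*π/2) + (229*π/2) = 129*π.


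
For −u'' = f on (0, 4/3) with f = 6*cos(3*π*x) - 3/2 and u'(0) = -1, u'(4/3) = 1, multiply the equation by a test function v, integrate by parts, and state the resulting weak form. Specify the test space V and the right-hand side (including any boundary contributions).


V = H^1(0, 4/3) (v unrestricted at boundary; u is determined up to an additive constant); weak form: ∫_0^4/3 u'v' dx = ∫_0^4/3 (6*cos(3*π*x) - 3/2) v dx + v(4/3) + v(0) for all v ∈ V.

Multiply both sides by a test function v and integrate from 0 to 4/3:
  ∫_0^4/3 −u''(x) v(x) dx = ∫_0^4/3 f(x) v(x) dx.
Integrate the LHS by parts once:
  ∫_0^4/3 −u'' v dx = −[u'(x) v(x)]_0^4/3 + ∫_0^4/3 u'(x) v'(x) dx.
Thus ∫_0^4/3 u'(x) v'(x) dx = ∫_0^4/3 f(x) v(x) dx + [u'(x) v(x)]_0^4/3.
Choose V so that boundary terms are either known or forced to vanish.
u has inhomogeneous Neumann u'(0) = -1, u'(4/3) = 1. [u' v]_0^4/3 = (1)·v(4/3) − (-1)·v(0) = v(4/3) + v(0). Take V = H^1(0, 4/3); boundary term becomes part of RHS.
Weak formulation: find u (satisfying any essential BC) such that ∫_0^4/3 u'(x) v'(x) dx = ∫_0^4/3 f v dx + v(4/3) + v(0) for all v ∈ V (Neumann data are natural BCs: they enter the RHS as boundary terms).
Substituting f(x) = 6*cos(3*π*x) - 3/2, the right-hand side is ∫_0^4/3 (6*cos(3*π*x) - 3/2) v dx + v(4/3) + v(0).
Compatibility check (pure Neumann): taking v ≡ 1 ∈ V gives 0 = ∫_0^4/3 f dx + (1) − (-1), i.e. ∫_0^4/3 f dx must equal u'(0) − u'(4/3) = -2. Indeed ∫_0^4/3 (6*cos(3*π*x) - 3/2) dx = -2, so the data are compatible. The solution is then unique only up to an additive constant (fix it e.g. by requiring ∫_0^4/3 u dx = 0).


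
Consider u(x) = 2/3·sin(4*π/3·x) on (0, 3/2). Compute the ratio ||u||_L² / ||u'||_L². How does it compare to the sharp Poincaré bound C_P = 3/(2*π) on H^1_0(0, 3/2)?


||u||_L² / ||u'||_L² = 3/(4*π) < C_P = 3/(2*π).

u(x) = 2/3·sin(4*π/3·x), so u'(x) = 8*π*cos(4*π*x/3)/9.
Writing u(x) = A·sin(kπx/L) with A = 2/3 and k = 2, use ∫_0^L sin²(kπx/L) dx = L/2 and ∫_0^L cos²(kπx/L) dx = L/2.
u² = 4/9·sin²(4*π/3·x) and (u')² = 64*π^2/81·cos²(4*π/3·x), and each of sin², cos² integrates to L/2 = 3/4 over (0, 3/2).
∫_0^3/2 u² dx = 1/3, so ||u||_L² = sqrt(3)/3.
∫_0^3/2 (u')² dx = 16*π^2/27, so ||u'||_L² = 4*sqrt(3)*π/9.
Ratio ||u||_L² / ||u'||_L² = 3/(4*π).
Sharp Poincaré constant on H^1_0(0, 3/2) is C_P = L/π = 3/(2*π), achieved by sin(2*π/3·x).
This is the k = 2 harmonic; the ratio L/(kπ) is strictly less than C_P = L/π, consistent with the sharp inequality ||u||_L² ≤ C_P ||u'||_L².


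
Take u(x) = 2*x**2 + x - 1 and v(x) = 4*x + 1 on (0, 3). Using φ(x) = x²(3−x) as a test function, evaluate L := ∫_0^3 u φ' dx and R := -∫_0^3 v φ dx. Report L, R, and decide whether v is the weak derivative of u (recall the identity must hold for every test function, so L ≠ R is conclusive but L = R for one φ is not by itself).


LHS = -1107/20, RHS = -1107/20. Yes, v = u' weakly.

u(x) = 2*x**2 + x - 1, classical derivative u'(x) = 4*x + 1.
φ(x) = x²(3−x), so φ'(x) = 3*x*(2 - x).
Note φ(0) = φ(3) = 0, so the boundary term u·φ vanishes.
LHS = ∫_0^3 u(x) φ'(x) dx = ∫_0^3 (-6*x^4 + 9*x^3 + 9*x^2 - 6*x) dx. Term by term:
  ∫_0^3 -6*x^4 dx = -1458/5;  ∫_0^3 9*x^3 dx = 729/4;  ∫_0^3 9*x^2 dx = 81;
  ∫_0^3 -6*x dx = -27.
Sum: -1458/5 + 729/4 + 81 − 27 = -1107/20.
So LHS = -1107/20.
∫_0^3 v(x) φ(x) dx = ∫_0^3 (-4*x^4 + 11*x^3 + 3*x^2) dx. Term by term:
  ∫_0^3 -4*x^4 dx = -972/5;  ∫_0^3 11*x^3 dx = 891/4;  ∫_0^3 3*x^2 dx = 27.
Sum: -972/5 + 891/4 + 27 = 1107/20.
So RHS = -∫_0^3 v(x) φ(x) dx = -1107/20.
LHS = RHS, so the identity holds for this test φ.
Moreover u is smooth here and v(x) = u'(x) = 4*x + 1 pointwise, so the identity holds for every test function. Hence v is the weak derivative of u.


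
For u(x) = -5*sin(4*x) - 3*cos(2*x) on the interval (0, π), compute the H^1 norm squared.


||u||_{H^1(0,π)}^2 = 235*π

u'(x) = 6*sin(2*x) - 20*cos(4*x).
Expand u² and (u')² and integrate term by term on (0, π), using: for integers n ≥ 1, ∫_0^π sin²(nx) dx = ∫_0^π cos²(nx) dx = π/2; for n ≠ n', ∫_0^π sin(nx)sin(n'x) dx = ∫_0^π cos(nx)cos(n'x) dx = 0; and by product-to-sum, ∫_0^π sin(nx)cos(n'x) dx = ½∫_0^π [sin((n+n')x) + sin((n−n')x)] dx, which is 0 when n+n' is even and 2n/(n²−n'²) when n+n' is odd (it need not vanish on (0, π)).
  u² squared terms: (-5)²·∫sin(4x)² dx = 25·π/2 = 25*π/2;  (-3)²·∫cos(2x)² dx = 9·π/2 = 9*π/2.
  u² cross terms: 2·(-5)·(-3)·∫sin(4x)·cos(2x) dx = 30·(0) = 0.
  So ∫_0^π u² dx = 25*π/2 + 9*π/2 + 0 = 17*π.
  (u')² squared terms: (-20)²·∫cos(4x)² dx = 400·π/2 = 200*π;  (6)²·∫sin(2x)² dx = 36·π/2 = 18*π.
  (u')² cross terms: 2·(-20)·(6)·∫cos(4x)·sin(2x) dx = -240·(0) = 0.
  So ∫_0^π (u')² dx = 200*π + 18*π + 0 = 218*π.
||u||_{H^1}^2 = (17*π) + (218*π) = 235*π.


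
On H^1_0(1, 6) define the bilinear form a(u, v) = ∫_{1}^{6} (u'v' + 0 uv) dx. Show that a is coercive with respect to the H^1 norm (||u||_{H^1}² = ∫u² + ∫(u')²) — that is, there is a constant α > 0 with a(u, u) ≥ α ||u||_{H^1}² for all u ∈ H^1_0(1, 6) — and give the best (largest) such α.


α = π^2/(π^2 + 25)

Coercivity of a(·,·) on H^1_0(1, 6) means a(u, u) ≥ α ||u||_{H^1}² for every u ∈ H^1_0.
The interval has length L = 5, and Poincaré/coercivity depend only on L. Here a(u, u) = ∫(u')² + (0)·∫u².
Here c = 0, so a(u,u) = ∫(u')² alone. The condition a(u,u) ≥ α||u||_{H^1}² reads (1−α)∫(u')² ≥ (α−c)∫u². Any admissible α is ≤ 1 (rapidly oscillating u have ∫u²/∫(u')² → 0), and α = 1 would force 0 ≥ (1−c)∫u², impossible since c < 1; so 1−α > 0. By the sharp Poincaré inequality on H^1_0 of an interval of length L, ∫(u')² ≥ (π/L)²∫u² with equality for the first sine mode sin(π(x−x₀)/L) (x₀ the left endpoint), so the inequality holds for all u iff (1−α)(π/L)² ≥ α − c, i.e. α ≤ ((π/L)² + c)/((π/L)² + 1) = (1 + c(L/π)²)/(1 + (L/π)²). (Direct route, valid since c ≤ 0: Poincaré gives c∫u² ≥ c(L/π)²∫(u')², so a(u,u) ≥ (1 + c(L/π)²)∫(u')², while ||u||_{H^1}² ≤ (1 + (L/π)²)∫(u')²; dividing yields the same α.) With (π/L)² = π^2/25 and c = 0, the largest admissible constant is α = ((π/L)² + c)/((π/L)² + 1).
Simplifying, α = π^2/(π^2 + 25).


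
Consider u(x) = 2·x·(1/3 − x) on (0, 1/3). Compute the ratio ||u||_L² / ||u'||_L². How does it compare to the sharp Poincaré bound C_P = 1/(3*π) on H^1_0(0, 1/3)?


||u||_L² / ||u'||_L² = sqrt(10)/30 < C_P = 1/(3*π).

u(x) = 2·x·(1/3 − x), so u'(x) = 2/3 - 4*x.
u(x) = 2·x·(1/3 − x) vanishes at x = 0 and x = 1/3, so u ∈ H^1_0(0, 1/3). Differentiate via the product rule and integrate the resulting polynomials term by term.
  ∫_0^1/3 u² dx = ∫_0^1/3 (4*x^4 - 8*x^3/3 + 4*x^2/9) dx. Term by term:
    ∫_0^1/3 4*x^4 dx = 4/1215;  ∫_0^1/3 -8*x^3/3 dx = -2/243;  ∫_0^1/3 4*x^2/9 dx = 4/729.
  Sum: 4/1215 − 2/243 + 4/729 = 2/3645.
  ∫_0^1/3 (u')² dx = ∫_0^1/3 (16*x^2 - 16*x/3 + 4/9) dx. Term by term:
    ∫_0^1/3 16*x^2 dx = 16/81;  ∫_0^1/3 -16*x/3 dx = -8/27;  ∫_0^1/3 4/9 dx = 4/27.
  Sum: 16/81 − 8/27 + 4/27 = 4/81.
∫_0^1/3 u² dx = 2/3645, so ||u||_L² = sqrt(10)/135.
∫_0^1/3 (u')² dx = 4/81, so ||u'||_L² = 2/9.
Ratio ||u||_L² / ||u'||_L² = sqrt(10)/30.
Sharp Poincaré constant on H^1_0(0, 1/3) is C_P = L/π = 1/(3*π), achieved by sin(3*π·x).
A polynomial bump cannot attain the sharp Poincaré constant (only the first sine eigenfunction does), so the ratio is strictly less than C_P, consistent with ||u||_L² ≤ C_P ||u'||_L².


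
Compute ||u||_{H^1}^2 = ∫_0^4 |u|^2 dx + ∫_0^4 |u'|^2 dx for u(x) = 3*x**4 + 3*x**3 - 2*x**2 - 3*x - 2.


||u||_{H^1}^2 = 29710652/35

The H^1 norm (squared) on an interval (0, L) is
  ||u||_{H^1}^2 = ∫_0^L u(x)^2 dx + ∫_0^L u'(x)^2 dx.
Compute u'(x) = 12*x**3 + 9*x**2 - 4*x - 3.
Then u(x)^2 = 9*x**8 + 18*x**7 - 3*x**6 - 30*x**5 - 26*x**4 + 17*x**2 + 12*x + 4 and u'(x)^2 = 144*x**6 + 216*x**5 - 15*x**4 - 144*x**3 - 38*x**2 + 24*x + 9.
Integrate each monomial from 0 to 4 using ∫_0^4 c·x^n dx = c·4^(n+1)/(n+1):
  ∫_0^4 u(x)^2 dx = ∫_0^4 (9*x^8 + 18*x^7 - 3*x^6 - 30*x^5 - 26*x^4 + 17*x^2 + 12*x + 4) dx. Term by term:
    ∫_0^4 9*x^8 dx = 262144;  ∫_0^4 18*x^7 dx = 147456;  ∫_0^4 -3*x^6 dx = -49152/7;
    ∫_0^4 -30*x^5 dx = -20480;  ∫_0^4 -26*x^4 dx = -26624/5;  ∫_0^4 17*x^2 dx = 1088/3;
    ∫_0^4 12*x dx = 96;  ∫_0^4 4 dx = 16.
  Sum: 262144 + 147456 − 49152/7 − 20480 − 26624/5 + 1088/3 + 96 + 16 = 39611056/105.
  ∫_0^4 u'(x)^2 dx = ∫_0^4 (144*x^6 + 216*x^5 - 15*x^4 - 144*x^3 - 38*x^2 + 24*x + 9) dx. Term by term:
    ∫_0^4 144*x^6 dx = 2359296/7;  ∫_0^4 216*x^5 dx = 147456;  ∫_0^4 -15*x^4 dx = -3072;
    ∫_0^4 -144*x^3 dx = -9216;  ∫_0^4 -38*x^2 dx = -2432/3;  ∫_0^4 24*x dx = 192;
    ∫_0^4 9 dx = 36.
  Sum: 2359296/7 + 147456 − 3072 − 9216 − 2432/3 + 192 + 36 = 9904180/21.
Adding: ||u||_{H^1}^2 = 39611056/105 + 9904180/21 = 29710652/35.


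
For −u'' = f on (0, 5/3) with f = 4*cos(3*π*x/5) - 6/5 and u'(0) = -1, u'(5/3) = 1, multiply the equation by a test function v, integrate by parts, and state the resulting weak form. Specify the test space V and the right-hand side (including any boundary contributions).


V = H^1(0, 5/3) (v unrestricted at boundary; u is determined up to an additive constant); weak form: ∫_0^5/3 u'v' dx = ∫_0^5/3 (4*cos(3*π*x/5) - 6/5) v dx + v(5/3) + v(0) for all v ∈ V.

Multiply both sides by a test function v and integrate from 0 to 5/3:
  ∫_0^5/3 −u''(x) v(x) dx = ∫_0^5/3 f(x) v(x) dx.
Integrate the LHS by parts once:
  ∫_0^5/3 −u'' v dx = −[u'(x) v(x)]_0^5/3 + ∫_0^5/3 u'(x) v'(x) dx.
Thus ∫_0^5/3 u'(x) v'(x) dx = ∫_0^5/3 f(x) v(x) dx + [u'(x) v(x)]_0^5/3.
Choose V so that boundary terms are either known or forced to vanish.
u has inhomogeneous Neumann u'(0) = -1, u'(5/3) = 1. [u' v]_0^5/3 = (1)·v(5/3) − (-1)·v(0) = v(5/3) + v(0). Take V = H^1(0, 5/3); boundary term becomes part of RHS.
Weak formulation: find u (satisfying any essential BC) such that ∫_0^5/3 u'(x) v'(x) dx = ∫_0^5/3 f v dx + v(5/3) + v(0) for all v ∈ V (Neumann data are natural BCs: they enter the RHS as boundary terms).
Substituting f(x) = 4*cos(3*π*x/5) - 6/5, the right-hand side is ∫_0^5/3 (4*cos(3*π*x/5) - 6/5) v dx + v(5/3) + v(0).
Compatibility check (pure Neumann): taking v ≡ 1 ∈ V gives 0 = ∫_0^5/3 f dx + (1) − (-1), i.e. ∫_0^5/3 f dx must equal u'(0) − u'(5/3) = -2. Indeed ∫_0^5/3 (4*cos(3*π*x/5) - 6/5) dx = -2, so the data are compatible. The solution is then unique only up to an additive constant (fix it e.g. by requiring ∫_0^5/3 u dx = 0).


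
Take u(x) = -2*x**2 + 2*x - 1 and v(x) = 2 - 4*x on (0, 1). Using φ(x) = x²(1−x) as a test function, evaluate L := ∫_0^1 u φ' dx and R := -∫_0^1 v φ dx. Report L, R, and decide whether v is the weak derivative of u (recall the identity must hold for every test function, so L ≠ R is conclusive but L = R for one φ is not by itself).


LHS = 1/30, RHS = 1/30. Yes, v = u' weakly.

u(x) = -2*x**2 + 2*x - 1, classical derivative u'(x) = 2 - 4*x.
φ(x) = x²(1−x), so φ'(x) = x*(2 - 3*x).
Note φ(0) = φ(1) = 0, so the boundary term u·φ vanishes.
LHS = ∫_0^1 u(x) φ'(x) dx = ∫_0^1 (6*x^4 - 10*x^3 + 7*x^2 - 2*x) dx. Term by term:
  ∫_0^1 6*x^4 dx = 6/5;  ∫_0^1 -10*x^3 dx = -5/2;  ∫_0^1 7*x^2 dx = 7/3;
  ∫_0^1 -2*x dx = -1.
Sum: 6/5 − 5/2 + 7/3 − 1 = 1/30.
So LHS = 1/30.
∫_0^1 v(x) φ(x) dx = ∫_0^1 (4*x^4 - 6*x^3 + 2*x^2) dx. Term by term:
  ∫_0^1 4*x^4 dx = 4/5;  ∫_0^1 -6*x^3 dx = -3/2;  ∫_0^1 2*x^2 dx = 2/3.
Sum: 4/5 − 3/2 + 2/3 = -1/30.
So RHS = -∫_0^1 v(x) φ(x) dx = 1/30.
LHS = RHS, so the identity holds for this test φ.
Moreover u is smooth here and v(x) = u'(x) = 2 - 4*x pointwise, so the identity holds for every test function. Hence v is the weak derivative of u.


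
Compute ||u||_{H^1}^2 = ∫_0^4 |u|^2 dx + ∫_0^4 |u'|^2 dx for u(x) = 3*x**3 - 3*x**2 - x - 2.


||u||_{H^1}^2 = 2046836/105

The H^1 norm (squared) on an interval (0, L) is
  ||u||_{H^1}^2 = ∫_0^L u(x)^2 dx + ∫_0^L u'(x)^2 dx.
Compute u'(x) = 9*x**2 - 6*x - 1.
Then u(x)^2 = 9*x**6 - 18*x**5 + 3*x**4 - 6*x**3 + 13*x**2 + 4*x + 4 and u'(x)^2 = 81*x**4 - 108*x**3 + 18*x**2 + 12*x + 1.
Integrate each monomial from 0 to 4 using ∫_0^4 c·x^n dx = c·4^(n+1)/(n+1):
  ∫_0^4 u(x)^2 dx = ∫_0^4 (9*x^6 - 18*x^5 + 3*x^4 - 6*x^3 + 13*x^2 + 4*x + 4) dx. Term by term:
    ∫_0^4 9*x^6 dx = 147456/7;  ∫_0^4 -18*x^5 dx = -12288;  ∫_0^4 3*x^4 dx = 3072/5;
    ∫_0^4 -6*x^3 dx = -384;  ∫_0^4 13*x^2 dx = 832/3;  ∫_0^4 4*x dx = 32;
    ∫_0^4 4 dx = 16.
  Sum: 147456/7 − 12288 + 3072/5 − 384 + 832/3 + 32 + 16 = 979952/105.
  ∫_0^4 u'(x)^2 dx = ∫_0^4 (81*x^4 - 108*x^3 + 18*x^2 + 12*x + 1) dx. Term by term:
    ∫_0^4 81*x^4 dx = 82944/5;  ∫_0^4 -108*x^3 dx = -6912;  ∫_0^4 18*x^2 dx = 384;
    ∫_0^4 12*x dx = 96;  ∫_0^4 1 dx = 4.
  Sum: 82944/5 − 6912 + 384 + 96 + 4 = 50804/5.
Adding: ||u||_{H^1}^2 = 979952/105 + 50804/5 = 2046836/105.


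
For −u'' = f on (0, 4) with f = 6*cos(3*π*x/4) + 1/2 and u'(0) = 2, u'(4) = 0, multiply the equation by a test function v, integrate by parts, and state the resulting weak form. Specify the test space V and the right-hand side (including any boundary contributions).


V = H^1(0, 4) (v unrestricted at boundary; u is determined up to an additive constant); weak form: ∫_0^4 u'v' dx = ∫_0^4 (6*cos(3*π*x/4) + 1/2) v dx − 2·v(0) for all v ∈ V.

Multiply both sides by a test function v and integrate from 0 to 4:
  ∫_0^4 −u''(x) v(x) dx = ∫_0^4 f(x) v(x) dx.
Integrate the LHS by parts once:
  ∫_0^4 −u'' v dx = −[u'(x) v(x)]_0^4 + ∫_0^4 u'(x) v'(x) dx.
Thus ∫_0^4 u'(x) v'(x) dx = ∫_0^4 f(x) v(x) dx + [u'(x) v(x)]_0^4.
Choose V so that boundary terms are either known or forced to vanish.
u has inhomogeneous Neumann u'(0) = 2, u'(4) = 0. [u' v]_0^4 = (0)·v(4) − (2)·v(0) = − 2·v(0). Take V = H^1(0, 4); boundary term becomes part of RHS.
Weak formulation: find u (satisfying any essential BC) such that ∫_0^4 u'(x) v'(x) dx = ∫_0^4 f v dx − 2·v(0) for all v ∈ V (Neumann data are natural BCs: they enter the RHS as boundary terms).
Substituting f(x) = 6*cos(3*π*x/4) + 1/2, the right-hand side is ∫_0^4 (6*cos(3*π*x/4) + 1/2) v dx − 2·v(0).
Compatibility check (pure Neumann): taking v ≡ 1 ∈ V gives 0 = ∫_0^4 f dx + (0) − (2), i.e. ∫_0^4 f dx must equal u'(0) − u'(4) = 2. Indeed ∫_0^4 (6*cos(3*π*x/4) + 1/2) dx = 2, so the data are compatible. The solution is then unique only up to an additive constant (fix it e.g. by requiring ∫_0^4 u dx = 0).


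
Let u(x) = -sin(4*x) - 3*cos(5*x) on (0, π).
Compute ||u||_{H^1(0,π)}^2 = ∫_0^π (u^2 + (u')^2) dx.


||u||_{H^1(0,π)}^2 = -416/3 + 251*π/2

u'(x) = 15*sin(5*x) - 4*cos(4*x).
Expand u² and (u')² and integrate term by term on (0, π), using: for integers n ≥ 1, ∫_0^π sin²(nx) dx = ∫_0^π cos²(nx) dx = π/2; for n ≠ n', ∫_0^π sin(nx)sin(n'x) dx = ∫_0^π cos(nx)cos(n'x) dx = 0; and by product-to-sum, ∫_0^π sin(nx)cos(n'x) dx = ½∫_0^π [sin((n+n')x) + sin((n−n')x)] dx, which is 0 when n+n' is even and 2n/(n²−n'²) when n+n' is odd (it need not vanish on (0, π)).
  u² squared terms: (-1)²·∫sin(4x)² dx = 1·π/2 = π/2;  (-3)²·∫cos(5x)² dx = 9·π/2 = 9*π/2.
  u² cross terms: 2·(-1)·(-3)·∫sin(4x)·cos(5x) dx = 6·(-8/9) = -16/3.
  So ∫_0^π u² dx = π/2 + 9*π/2 − 16/3 = -16/3 + 5*π.
  (u')² squared terms: (-4)²·∫cos(4x)² dx = 16·π/2 = 8*π;  (15)²·∫sin(5x)² dx = 225·π/2 = 225*π/2.
  (u')² cross terms: 2·(-4)·(15)·∫cos(4x)·sin(5x) dx = -120·(10/9) = -400/3.
  So ∫_0^π (u')² dx = 8*π + 225*π/2 − 400/3 = -400/3 + 241*π/2.
||u||_{H^1}^2 = (-16/3 + 5*π) + (-400/3 + 241*π/2) = -416/3 + 251*π/2.


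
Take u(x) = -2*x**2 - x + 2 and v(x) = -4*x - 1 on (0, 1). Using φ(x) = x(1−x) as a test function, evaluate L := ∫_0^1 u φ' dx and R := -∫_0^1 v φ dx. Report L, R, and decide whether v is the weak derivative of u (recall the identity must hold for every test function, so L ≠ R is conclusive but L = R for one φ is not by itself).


LHS = 1/2, RHS = 1/2. Yes, v = u' weakly.

u(x) = -2*x**2 - x + 2, classical derivative u'(x) = -4*x - 1.
φ(x) = x(1−x), so φ'(x) = 1 - 2*x.
Note φ(0) = φ(1) = 0, so the boundary term u·φ vanishes.
LHS = ∫_0^1 u(x) φ'(x) dx = ∫_0^1 (4*x^3 - 5*x + 2) dx. Term by term:
  ∫_0^1 4*x^3 dx = 1;  ∫_0^1 -5*x dx = -5/2;  ∫_0^1 2 dx = 2.
Sum: 1 − 5/2 + 2 = 1/2.
So LHS = 1/2.
∫_0^1 v(x) φ(x) dx = ∫_0^1 (4*x^3 - 3*x^2 - x) dx. Term by term:
  ∫_0^1 4*x^3 dx = 1;  ∫_0^1 -3*x^2 dx = -1;  ∫_0^1 -x dx = -1/2.
Sum: 1 − 1 − 1/2 = -1/2.
So RHS = -∫_0^1 v(x) φ(x) dx = 1/2.
LHS = RHS, so the identity holds for this test φ.
Moreover u is smooth here and v(x) = u'(x) = -4*x - 1 pointwise, so the identity holds for every test function. Hence v is the weak derivative of u.


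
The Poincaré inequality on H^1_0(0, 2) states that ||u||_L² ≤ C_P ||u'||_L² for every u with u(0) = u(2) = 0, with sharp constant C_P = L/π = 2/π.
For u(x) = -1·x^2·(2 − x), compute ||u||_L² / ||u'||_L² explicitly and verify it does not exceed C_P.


||u||_L² / ||u'||_L² = sqrt(14)/7 < C_P = 2/π.

u(x) = -1·x^2·(2 − x), so u'(x) = x*(3*x - 4).
u(x) = -1·x^2·(2 − x) vanishes at x = 0 and x = 2, so u ∈ H^1_0(0, 2). Differentiate via the product rule and integrate the resulting polynomials term by term.
  ∫_0^2 u² dx = ∫_0^2 (x^6 - 4*x^5 + 4*x^4) dx. Term by term:
    ∫_0^2 x^6 dx = 128/7;  ∫_0^2 -4*x^5 dx = -128/3;  ∫_0^2 4*x^4 dx = 128/5.
  Sum: 128/7 − 128/3 + 128/5 = 128/105.
  ∫_0^2 (u')² dx = ∫_0^2 (9*x^4 - 24*x^3 + 16*x^2) dx. Term by term:
    ∫_0^2 9*x^4 dx = 288/5;  ∫_0^2 -24*x^3 dx = -96;  ∫_0^2 16*x^2 dx = 128/3.
  Sum: 288/5 − 96 + 128/3 = 64/15.
∫_0^2 u² dx = 128/105, so ||u||_L² = 8*sqrt(210)/105.
∫_0^2 (u')² dx = 64/15, so ||u'||_L² = 8*sqrt(15)/15.
Ratio ||u||_L² / ||u'||_L² = sqrt(14)/7.
Sharp Poincaré constant on H^1_0(0, 2) is C_P = L/π = 2/π, achieved by sin(π/2·x).
A polynomial bump cannot attain the sharp Poincaré constant (only the first sine eigenfunction does), so the ratio is strictly less than C_P, consistent with ||u||_L² ≤ C_P ||u'||_L².


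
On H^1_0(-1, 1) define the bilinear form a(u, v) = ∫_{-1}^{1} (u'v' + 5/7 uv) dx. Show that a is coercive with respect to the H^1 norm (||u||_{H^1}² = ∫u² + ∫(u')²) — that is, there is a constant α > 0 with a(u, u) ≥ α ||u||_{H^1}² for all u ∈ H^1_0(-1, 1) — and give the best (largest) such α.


α = (20/7 + π^2)/(4 + π^2)

Coercivity of a(·,·) on H^1_0(-1, 1) means a(u, u) ≥ α ||u||_{H^1}² for every u ∈ H^1_0.
The interval has length L = 2, and Poincaré/coercivity depend only on L. Here a(u, u) = ∫(u')² + (5/7)·∫u².
Here 0 < c = 5/7 < 1. The condition a(u,u) ≥ α||u||_{H^1}² reads (1−α)∫(u')² ≥ (α−c)∫u². Any admissible α is ≤ 1 (rapidly oscillating u have ∫u²/∫(u')² → 0), and α = 1 would force 0 ≥ (1−c)∫u², impossible since c < 1; so 1−α > 0. By the sharp Poincaré inequality on H^1_0 of an interval of length L, ∫(u')² ≥ (π/L)²∫u² with equality for the first sine mode sin(π(x−x₀)/L) (x₀ the left endpoint), so the inequality holds for all u iff (1−α)(π/L)² ≥ α − c, i.e. α ≤ ((π/L)² + c)/((π/L)² + 1) = (1 + c(L/π)²)/(1 + (L/π)²). With (π/L)² = π^2/4 and c = 5/7, the largest admissible constant is α = ((π/L)² + c)/((π/L)² + 1).
Simplifying, α = (20/7 + π^2)/(4 + π^2).


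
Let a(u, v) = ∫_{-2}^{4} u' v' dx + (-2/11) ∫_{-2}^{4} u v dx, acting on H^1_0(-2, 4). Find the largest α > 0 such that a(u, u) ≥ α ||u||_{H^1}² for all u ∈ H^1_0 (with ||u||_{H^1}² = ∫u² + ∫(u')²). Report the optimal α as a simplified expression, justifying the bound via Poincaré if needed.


α = (-72/11 + π^2)/(π^2 + 36)

Coercivity of a(·,·) on H^1_0(-2, 4) means a(u, u) ≥ α ||u||_{H^1}² for every u ∈ H^1_0.
The interval has length L = 6, and Poincaré/coercivity depend only on L. Here a(u, u) = ∫(u')² + (-2/11)·∫u².
Here c = -2/11 < 0 with |c| < (π/L)² = π^2/36, so coercivity still holds. The condition a(u,u) ≥ α||u||_{H^1}² reads (1−α)∫(u')² ≥ (α−c)∫u². Any admissible α is ≤ 1 (rapidly oscillating u have ∫u²/∫(u')² → 0), and α = 1 would force 0 ≥ (1−c)∫u², impossible since c < 1; so 1−α > 0. By the sharp Poincaré inequality on H^1_0 of an interval of length L, ∫(u')² ≥ (π/L)²∫u² with equality for the first sine mode sin(π(x−x₀)/L) (x₀ the left endpoint), so the inequality holds for all u iff (1−α)(π/L)² ≥ α − c, i.e. α ≤ ((π/L)² + c)/((π/L)² + 1) = (1 + c(L/π)²)/(1 + (L/π)²). (Direct route, valid since c ≤ 0: Poincaré gives c∫u² ≥ c(L/π)²∫(u')², so a(u,u) ≥ (1 + c(L/π)²)∫(u')², while ||u||_{H^1}² ≤ (1 + (L/π)²)∫(u')²; dividing yields the same α.) With (π/L)² = π^2/36 and c = -2/11, the largest admissible constant is α = ((π/L)² + c)/((π/L)² + 1).
Simplifying, α = (-72/11 + π^2)/(π^2 + 36).


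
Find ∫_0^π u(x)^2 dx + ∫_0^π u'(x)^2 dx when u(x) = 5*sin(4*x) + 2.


||u||_{H^1(0,π)}^2 = 433*π/2

u'(x) = 20*cos(4*x).
Expand u² and (u')² and integrate term by term on (0, π), using: for integers n ≥ 1, ∫_0^π sin²(nx) dx = ∫_0^π cos²(nx) dx = π/2; for n ≠ n', ∫_0^π sin(nx)sin(n'x) dx = ∫_0^π cos(nx)cos(n'x) dx = 0; and by product-to-sum, ∫_0^π sin(nx)cos(n'x) dx = ½∫_0^π [sin((n+n')x) + sin((n−n')x)] dx, which is 0 when n+n' is even and 2n/(n²−n'²) when n+n' is odd (it need not vanish on (0, π)). For the constant mode: ∫_0^π 1 dx = π, ∫_0^π cos(nx) dx = 0, ∫_0^π sin(nx) dx = (1−(−1)^n)/n.
  u² squared terms: (2)²·∫1 dx = 4·π = 4*π;  (5)²·∫sin(4x)² dx = 25·π/2 = 25*π/2.
  u² cross terms: 2·(2)·(5)·∫1·sin(4x) dx = 20·(0) = 0.
  So ∫_0^π u² dx = 4*π + 25*π/2 + 0 = 33*π/2.
  (u')² squared terms: (20)²·∫cos(4x)² dx = 400·π/2 = 200*π.
  So ∫_0^π (u')² dx = 200*π.
||u||_{H^1}^2 = (33*π/2) + (200*π) = 433*π/2.


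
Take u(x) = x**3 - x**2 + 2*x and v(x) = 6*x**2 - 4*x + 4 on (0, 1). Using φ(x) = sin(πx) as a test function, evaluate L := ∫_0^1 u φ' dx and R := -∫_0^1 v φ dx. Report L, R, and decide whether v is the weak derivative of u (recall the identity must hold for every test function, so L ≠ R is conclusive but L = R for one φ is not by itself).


LHS = -5/π + 12/π^3, RHS = -10/π + 24/π^3. No, v is not the weak derivative of u.

u(x) = x**3 - x**2 + 2*x, classical derivative u'(x) = 3*x**2 - 2*x + 2.
φ(x) = sin(πx), so φ'(x) = π*cos(π*x).
Note φ(0) = φ(1) = 0, so the boundary term u·φ vanishes.
LHS = ∫_0^1 u(x) φ'(x) dx = ∫_0^1 (π*x^3*cos(π*x) - π*x^2*cos(π*x) + 2*π*x*cos(π*x)) dx. Term by term:
  ∫_0^1 π*x^3*cos(π*x) dx = -3/π + 12/π^3;  ∫_0^1 -π*x^2*cos(π*x) dx = 2/π;  ∫_0^1 2*π*x*cos(π*x) dx = -4/π.
Sum: -3/π + 12/π^3 + 2/π − 4/π = -5/π + 12/π^3.
So LHS = -5/π + 12/π^3.
∫_0^1 v(x) φ(x) dx = ∫_0^1 (6*x^2*sin(π*x) - 4*x*sin(π*x) + 4*sin(π*x)) dx. Term by term:
  ∫_0^1 4*sin(π*x) dx = 8/π;  ∫_0^1 -4*x*sin(π*x) dx = -4/π;  ∫_0^1 6*x^2*sin(π*x) dx = -24/π^3 + 6/π.
Sum: 8/π − 4/π + -24/π^3 + 6/π = -24/π^3 + 10/π.
So RHS = -∫_0^1 v(x) φ(x) dx = -10/π + 24/π^3.
LHS − RHS = -12/π^3 + 5/π ≠ 0, so the identity fails.
(For a valid weak derivative the identity must hold for EVERY test function, in particular this one. The failure shows v is NOT the weak derivative of u.)
Correct weak derivative would be u'(x) = 3*x**2 - 2*x + 2.


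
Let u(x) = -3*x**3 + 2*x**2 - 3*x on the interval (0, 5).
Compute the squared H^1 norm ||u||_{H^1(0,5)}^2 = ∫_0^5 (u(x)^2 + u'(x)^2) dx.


||u||_{H^1}^2 = 2593145/21

The H^1 norm (squared) on an interval (0, L) is
  ||u||_{H^1}^2 = ∫_0^L u(x)^2 dx + ∫_0^L u'(x)^2 dx.
Compute u'(x) = -9*x**2 + 4*x - 3.
Then u(x)^2 = 9*x**6 - 12*x**5 + 22*x**4 - 12*x**3 + 9*x**2 and u'(x)^2 = 81*x**4 - 72*x**3 + 70*x**2 - 24*x + 9.
Integrate each monomial from 0 to 5 using ∫_0^5 c·x^n dx = c·5^(n+1)/(n+1):
  ∫_0^5 u(x)^2 dx = ∫_0^5 (9*x^6 - 12*x^5 + 22*x^4 - 12*x^3 + 9*x^2) dx. Term by term:
    ∫_0^5 9*x^6 dx = 703125/7;  ∫_0^5 -12*x^5 dx = -31250;  ∫_0^5 22*x^4 dx = 13750;
    ∫_0^5 -12*x^3 dx = -1875;  ∫_0^5 9*x^2 dx = 375.
  Sum: 703125/7 − 31250 + 13750 − 1875 + 375 = 570125/7.
  ∫_0^5 u'(x)^2 dx = ∫_0^5 (81*x^4 - 72*x^3 + 70*x^2 - 24*x + 9) dx. Term by term:
    ∫_0^5 81*x^4 dx = 50625;  ∫_0^5 -72*x^3 dx = -11250;  ∫_0^5 70*x^2 dx = 8750/3;
    ∫_0^5 -24*x dx = -300;  ∫_0^5 9 dx = 45.
  Sum: 50625 − 11250 + 8750/3 − 300 + 45 = 126110/3.
Adding: ||u||_{H^1}^2 = 570125/7 + 126110/3 = 2593145/21.


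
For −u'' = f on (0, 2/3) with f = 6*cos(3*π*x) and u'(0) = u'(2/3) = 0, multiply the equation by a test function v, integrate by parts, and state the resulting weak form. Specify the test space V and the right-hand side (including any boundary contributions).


V = H^1(0, 2/3) (no boundary constraint on v; u is determined up to an additive constant); weak form: ∫_0^2/3 u'v' dx = ∫_0^2/3 (6*cos(3*π*x)) v dx for all v ∈ V.

Multiply both sides by a test function v and integrate from 0 to 2/3:
  ∫_0^2/3 −u''(x) v(x) dx = ∫_0^2/3 f(x) v(x) dx.
Integrate the LHS by parts once:
  ∫_0^2/3 −u'' v dx = −[u'(x) v(x)]_0^2/3 + ∫_0^2/3 u'(x) v'(x) dx.
Thus ∫_0^2/3 u'(x) v'(x) dx = ∫_0^2/3 f(x) v(x) dx + [u'(x) v(x)]_0^2/3.
Choose V so that boundary terms are either known or forced to vanish.
u has homogeneous Neumann: u'(0) = u'(2/3) = 0. So [u' v]_0^2/3 = 0·v(2/3) − 0·v(0) = 0 for any v; take V = H^1(0, 2/3).
Weak formulation: find u (satisfying any essential BC) such that ∫_0^2/3 u'(x) v'(x) dx = ∫_0^2/3 f v dx for all v ∈ V (homogeneous Neumann, so boundary terms vanish).
Substituting f(x) = 6*cos(3*π*x), the right-hand side is ∫_0^2/3 (6*cos(3*π*x)) v dx.
Compatibility check (pure Neumann): taking v ≡ 1 ∈ V gives 0 = ∫_0^2/3 f dx + (0) − (0), i.e. ∫_0^2/3 f dx must equal u'(0) − u'(2/3) = 0. Indeed ∫_0^2/3 (6*cos(3*π*x)) dx = 0, so the data are compatible. The solution is then unique only up to an additive constant (fix it e.g. by requiring ∫_0^2/3 u dx = 0).


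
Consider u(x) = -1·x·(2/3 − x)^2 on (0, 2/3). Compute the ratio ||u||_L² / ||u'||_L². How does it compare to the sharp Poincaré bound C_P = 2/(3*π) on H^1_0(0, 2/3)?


||u||_L² / ||u'||_L² = sqrt(14)/21 < C_P = 2/(3*π).

u(x) = -1·x·(2/3 − x)^2, so u'(x) = (2 - 9*x)*(3*x - 2)/9.
u(x) = -1·x·(2/3 − x)^2 vanishes at x = 0 and x = 2/3, so u ∈ H^1_0(0, 2/3). Differentiate via the product rule and integrate the resulting polynomials term by term.
  ∫_0^2/3 u² dx = ∫_0^2/3 (x^6 - 8*x^5/3 + 8*x^4/3 - 32*x^3/27 + 16*x^2/81) dx. Term by term:
    ∫_0^2/3 x^6 dx = 128/15309;  ∫_0^2/3 -8*x^5/3 dx = -256/6561;  ∫_0^2/3 8*x^4/3 dx = 256/3645;
    ∫_0^2/3 -32*x^3/27 dx = -128/2187;  ∫_0^2/3 16*x^2/81 dx = 128/6561.
  Sum: 128/15309 − 256/6561 + 256/3645 − 128/2187 + 128/6561 = 128/229635.
  ∫_0^2/3 (u')² dx = ∫_0^2/3 (9*x^4 - 16*x^3 + 88*x^2/9 - 64*x/27 + 16/81) dx. Term by term:
    ∫_0^2/3 9*x^4 dx = 32/135;  ∫_0^2/3 -16*x^3 dx = -64/81;  ∫_0^2/3 88*x^2/9 dx = 704/729;
    ∫_0^2/3 -64*x/27 dx = -128/243;  ∫_0^2/3 16/81 dx = 32/243.
  Sum: 32/135 − 64/81 + 704/729 − 128/243 + 32/243 = 64/3645.
∫_0^2/3 u² dx = 128/229635, so ||u||_L² = 8*sqrt(70)/2835.
∫_0^2/3 (u')² dx = 64/3645, so ||u'||_L² = 8*sqrt(5)/135.
Ratio ||u||_L² / ||u'||_L² = sqrt(14)/21.
Sharp Poincaré constant on H^1_0(0, 2/3) is C_P = L/π = 2/(3*π), achieved by sin(3*π/2·x).
A polynomial bump cannot attain the sharp Poincaré constant (only the first sine eigenfunction does), so the ratio is strictly less than C_P, consistent with ||u||_L² ≤ C_P ||u'||_L².


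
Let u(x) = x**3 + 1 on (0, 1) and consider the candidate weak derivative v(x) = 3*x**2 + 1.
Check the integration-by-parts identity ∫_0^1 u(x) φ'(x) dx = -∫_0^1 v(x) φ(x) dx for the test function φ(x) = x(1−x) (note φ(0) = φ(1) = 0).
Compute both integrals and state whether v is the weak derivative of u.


LHS = -3/20, RHS = -19/60. No, v is not the weak derivative of u.

u(x) = x**3 + 1, classical derivative u'(x) = 3*x**2.
φ(x) = x(1−x), so φ'(x) = 1 - 2*x.
Note φ(0) = φ(1) = 0, so the boundary term u·φ vanishes.
LHS = ∫_0^1 u(x) φ'(x) dx = ∫_0^1 (-2*x^4 + x^3 - 2*x + 1) dx. Term by term:
  ∫_0^1 -2*x^4 dx = -2/5;  ∫_0^1 x^3 dx = 1/4;  ∫_0^1 -2*x dx = -1;
  ∫_0^1 1 dx = 1.
Sum: -2/5 + 1/4 − 1 + 1 = -3/20.
So LHS = -3/20.
∫_0^1 v(x) φ(x) dx = ∫_0^1 (-3*x^4 + 3*x^3 - x^2 + x) dx. Term by term:
  ∫_0^1 -3*x^4 dx = -3/5;  ∫_0^1 3*x^3 dx = 3/4;  ∫_0^1 -x^2 dx = -1/3;
  ∫_0^1 x dx = 1/2.
Sum: -3/5 + 3/4 − 1/3 + 1/2 = 19/60.
So RHS = -∫_0^1 v(x) φ(x) dx = -19/60.
LHS − RHS = 1/6 ≠ 0, so the identity fails.
(For a valid weak derivative the identity must hold for EVERY test function, in particular this one. The failure shows v is NOT the weak derivative of u.)
Correct weak derivative would be u'(x) = 3*x**2.


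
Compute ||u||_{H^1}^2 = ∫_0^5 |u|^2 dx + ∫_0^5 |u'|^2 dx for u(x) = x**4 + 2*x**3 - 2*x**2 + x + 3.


||u||_{H^1}^2 = 89114275/126

The H^1 norm (squared) on an interval (0, L) is
  ||u||_{H^1}^2 = ∫_0^L u(x)^2 dx + ∫_0^L u'(x)^2 dx.
Compute u'(x) = 4*x**3 + 6*x**2 - 4*x + 1.
Then u(x)^2 = x**8 + 4*x**7 - 6*x**5 + 14*x**4 + 8*x**3 - 11*x**2 + 6*x + 9 and u'(x)^2 = 16*x**6 + 48*x**5 + 4*x**4 - 40*x**3 + 28*x**2 - 8*x + 1.
Integrate each monomial from 0 to 5 using ∫_0^5 c·x^n dx = c·5^(n+1)/(n+1):
  ∫_0^5 u(x)^2 dx = ∫_0^5 (x^8 + 4*x^7 - 6*x^5 + 14*x^4 + 8*x^3 - 11*x^2 + 6*x + 9) dx. Term by term:
    ∫_0^5 x^8 dx = 1953125/9;  ∫_0^5 4*x^7 dx = 390625/2;  ∫_0^5 -6*x^5 dx = -15625;
    ∫_0^5 14*x^4 dx = 8750;  ∫_0^5 8*x^3 dx = 1250;  ∫_0^5 -11*x^2 dx = -1375/3;
    ∫_0^5 6*x dx = 75;  ∫_0^5 9 dx = 45.
  Sum: 1953125/9 + 390625/2 − 15625 + 8750 + 1250 − 1375/3 + 75 + 45 = 7314535/18.
  ∫_0^5 u'(x)^2 dx = ∫_0^5 (16*x^6 + 48*x^5 + 4*x^4 - 40*x^3 + 28*x^2 - 8*x + 1) dx. Term by term:
    ∫_0^5 16*x^6 dx = 1250000/7;  ∫_0^5 48*x^5 dx = 125000;  ∫_0^5 4*x^4 dx = 2500;
    ∫_0^5 -40*x^3 dx = -6250;  ∫_0^5 28*x^2 dx = 3500/3;  ∫_0^5 -8*x dx = -100;
    ∫_0^5 1 dx = 5.
  Sum: 1250000/7 + 125000 + 2500 − 6250 + 3500/3 − 100 + 5 = 6318755/21.
Adding: ||u||_{H^1}^2 = 7314535/18 + 6318755/21 = 89114275/126.


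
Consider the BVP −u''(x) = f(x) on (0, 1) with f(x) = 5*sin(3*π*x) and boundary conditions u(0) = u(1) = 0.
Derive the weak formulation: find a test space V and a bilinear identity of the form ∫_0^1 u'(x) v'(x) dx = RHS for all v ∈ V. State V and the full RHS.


V = H^1_0(0, 1) (so v(0) = v(1) = 0); weak form: ∫_0^1 u'v' dx = ∫_0^1 (5*sin(3*π*x)) v dx for all v ∈ V.

Multiply both sides by a test function v and integrate from 0 to 1:
  ∫_0^1 −u''(x) v(x) dx = ∫_0^1 f(x) v(x) dx.
Integrate the LHS by parts once:
  ∫_0^1 −u'' v dx = −[u'(x) v(x)]_0^1 + ∫_0^1 u'(x) v'(x) dx.
Thus ∫_0^1 u'(x) v'(x) dx = ∫_0^1 f(x) v(x) dx + [u'(x) v(x)]_0^1.
Choose V so that boundary terms are either known or forced to vanish.
u is Dirichlet: u(0) = u(1) = 0. Let V = H^1_0(0, 1); then v(0) = v(1) = 0, and [u' v]_0^1 = 0.
Weak formulation: find u (satisfying any essential BC) such that ∫_0^1 u'(x) v'(x) dx = ∫_0^1 f v dx for all v ∈ V.
Substituting f(x) = 5*sin(3*π*x), the right-hand side is ∫_0^1 (5*sin(3*π*x)) v dx.


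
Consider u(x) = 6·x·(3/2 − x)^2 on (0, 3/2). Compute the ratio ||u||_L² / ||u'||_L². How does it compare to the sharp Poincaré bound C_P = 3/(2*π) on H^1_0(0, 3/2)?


||u||_L² / ||u'||_L² = 3*sqrt(14)/28 < C_P = 3/(2*π).

u(x) = 6·x·(3/2 − x)^2, so u'(x) = 9*(x - 3/2)*(2*x - 1).
u(x) = 6·x·(3/2 − x)^2 vanishes at x = 0 and x = 3/2, so u ∈ H^1_0(0, 3/2). Differentiate via the product rule and integrate the resulting polynomials term by term.
  ∫_0^3/2 u² dx = ∫_0^3/2 (36*x^6 - 216*x^5 + 486*x^4 - 486*x^3 + 729*x^2/4) dx. Term by term:
    ∫_0^3/2 36*x^6 dx = 19683/224;  ∫_0^3/2 -216*x^5 dx = -6561/16;  ∫_0^3/2 486*x^4 dx = 59049/80;
    ∫_0^3/2 -486*x^3 dx = -19683/32;  ∫_0^3/2 729*x^2/4 dx = 6561/32.
  Sum: 19683/224 − 6561/16 + 59049/80 − 19683/32 + 6561/32 = 6561/1120.
  ∫_0^3/2 (u')² dx = ∫_0^3/2 (324*x^4 - 1296*x^3 + 1782*x^2 - 972*x + 729/4) dx. Term by term:
    ∫_0^3/2 324*x^4 dx = 19683/40;  ∫_0^3/2 -1296*x^3 dx = -6561/4;  ∫_0^3/2 1782*x^2 dx = 8019/4;
    ∫_0^3/2 -972*x dx = -2187/2;  ∫_0^3/2 729/4 dx = 2187/8.
  Sum: 19683/40 − 6561/4 + 8019/4 − 2187/2 + 2187/8 = 729/20.
∫_0^3/2 u² dx = 6561/1120, so ||u||_L² = 81*sqrt(70)/280.
∫_0^3/2 (u')² dx = 729/20, so ||u'||_L² = 27*sqrt(5)/10.
Ratio ||u||_L² / ||u'||_L² = 3*sqrt(14)/28.
Sharp Poincaré constant on H^1_0(0, 3/2) is C_P = L/π = 3/(2*π), achieved by sin(2*π/3·x).
A polynomial bump cannot attain the sharp Poincaré constant (only the first sine eigenfunction does), so the ratio is strictly less than C_P, consistent with ||u||_L² ≤ C_P ||u'||_L².


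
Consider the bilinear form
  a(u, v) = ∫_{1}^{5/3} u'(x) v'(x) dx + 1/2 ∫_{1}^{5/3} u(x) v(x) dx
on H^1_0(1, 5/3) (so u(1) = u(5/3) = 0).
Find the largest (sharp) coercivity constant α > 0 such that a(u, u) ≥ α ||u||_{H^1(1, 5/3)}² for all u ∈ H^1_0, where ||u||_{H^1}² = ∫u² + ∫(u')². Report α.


α = (2 + 9*π^2)/(4 + 9*π^2)

Coercivity of a(·,·) on H^1_0(1, 5/3) means a(u, u) ≥ α ||u||_{H^1}² for every u ∈ H^1_0.
The interval has length L = 2/3, and Poincaré/coercivity depend only on L. Here a(u, u) = ∫(u')² + (1/2)·∫u².
Here 0 < c = 1/2 < 1. The condition a(u,u) ≥ α||u||_{H^1}² reads (1−α)∫(u')² ≥ (α−c)∫u². Any admissible α is ≤ 1 (rapidly oscillating u have ∫u²/∫(u')² → 0), and α = 1 would force 0 ≥ (1−c)∫u², impossible since c < 1; so 1−α > 0. By the sharp Poincaré inequality on H^1_0 of an interval of length L, ∫(u')² ≥ (π/L)²∫u² with equality for the first sine mode sin(π(x−x₀)/L) (x₀ the left endpoint), so the inequality holds for all u iff (1−α)(π/L)² ≥ α − c, i.e. α ≤ ((π/L)² + c)/((π/L)² + 1) = (1 + c(L/π)²)/(1 + (L/π)²). With (π/L)² = 9*π^2/4 and c = 1/2, the largest admissible constant is α = ((π/L)² + c)/((π/L)² + 1).
Simplifying, α = (2 + 9*π^2)/(4 + 9*π^2).


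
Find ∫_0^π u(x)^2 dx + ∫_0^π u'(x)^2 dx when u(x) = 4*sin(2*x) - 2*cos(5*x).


||u||_{H^1(0,π)}^2 = 1664/21 + 92*π

u'(x) = 10*sin(5*x) + 8*cos(2*x).
Expand u² and (u')² and integrate term by term on (0, π), using: for integers n ≥ 1, ∫_0^π sin²(nx) dx = ∫_0^π cos²(nx) dx = π/2; for n ≠ n', ∫_0^π sin(nx)sin(n'x) dx = ∫_0^π cos(nx)cos(n'x) dx = 0; and by product-to-sum, ∫_0^π sin(nx)cos(n'x) dx = ½∫_0^π [sin((n+n')x) + sin((n−n')x)] dx, which is 0 when n+n' is even and 2n/(n²−n'²) when n+n' is odd (it need not vanish on (0, π)).
  u² squared terms: (-2)²·∫cos(5x)² dx = 4·π/2 = 2*π;  (4)²·∫sin(2x)² dx = 16·π/2 = 8*π.
  u² cross terms: 2·(-2)·(4)·∫cos(5x)·sin(2x) dx = -16·(-4/21) = 64/21.
  So ∫_0^π u² dx = 2*π + 8*π + 64/21 = 64/21 + 10*π.
  (u')² squared terms: (8)²·∫cos(2x)² dx = 64·π/2 = 32*π;  (10)²·∫sin(5x)² dx = 100·π/2 = 50*π.
  (u')² cross terms: 2·(8)·(10)·∫cos(2x)·sin(5x) dx = 160·(10/21) = 1600/21.
  So ∫_0^π (u')² dx = 32*π + 50*π + 1600/21 = 1600/21 + 82*π.
||u||_{H^1}^2 = (64/21 + 10*π) + (1600/21 + 82*π) = 1664/21 + 92*π.
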